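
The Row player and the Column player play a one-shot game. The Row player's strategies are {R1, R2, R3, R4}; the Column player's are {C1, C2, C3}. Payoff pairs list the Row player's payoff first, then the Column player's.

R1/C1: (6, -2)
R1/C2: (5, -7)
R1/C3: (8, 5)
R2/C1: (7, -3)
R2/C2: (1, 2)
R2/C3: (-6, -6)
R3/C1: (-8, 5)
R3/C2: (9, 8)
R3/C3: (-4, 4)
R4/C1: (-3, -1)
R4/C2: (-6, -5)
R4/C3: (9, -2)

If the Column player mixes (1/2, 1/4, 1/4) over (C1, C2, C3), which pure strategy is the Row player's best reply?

Compute the Row player's expected payoff from each pure strategy against the given mix.
R1: (1/2)·6 + (1/4)·5 + (1/4)·8 = 25/4
R2: (1/2)·7 + (1/4)·1 + (1/4)·(-6) = 9/4
R3: (1/2)·(-8) + (1/4)·9 + (1/4)·(-4) = -11/4
R4: (1/2)·(-3) + (1/4)·(-6) + (1/4)·9 = -3/4
Highest expected payoff is 25/4, from R1.

R1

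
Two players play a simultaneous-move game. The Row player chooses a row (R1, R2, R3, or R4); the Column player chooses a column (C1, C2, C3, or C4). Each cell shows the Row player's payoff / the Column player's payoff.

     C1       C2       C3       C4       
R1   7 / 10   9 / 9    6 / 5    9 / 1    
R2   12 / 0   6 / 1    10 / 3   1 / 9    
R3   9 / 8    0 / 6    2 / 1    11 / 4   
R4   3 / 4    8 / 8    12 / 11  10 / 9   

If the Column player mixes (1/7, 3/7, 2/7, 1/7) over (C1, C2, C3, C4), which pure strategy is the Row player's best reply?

R4

Compute the Row player's expected payoff from each pure strategy against the given mix.
R1: (1/7)·7 + (3/7)·9 + (2/7)·6 + (1/7)·9 = 55/7
R2: (1/7)·12 + (3/7)·6 + (2/7)·10 + (1/7)·1 = 51/7
R3: (1/7)·9 + (3/7)·0 + (2/7)·2 + (1/7)·11 = 24/7
R4: (1/7)·3 + (3/7)·8 + (2/7)·12 + (1/7)·10 = 61/7
Highest expected payoff is 61/7, from R4.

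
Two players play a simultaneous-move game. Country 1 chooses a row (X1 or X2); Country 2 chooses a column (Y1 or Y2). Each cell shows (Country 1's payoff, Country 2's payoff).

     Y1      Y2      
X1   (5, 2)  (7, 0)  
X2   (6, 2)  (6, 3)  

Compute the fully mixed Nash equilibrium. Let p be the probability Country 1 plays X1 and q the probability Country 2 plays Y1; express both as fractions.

In a mixed NE each player is indifferent between their pure strategies, so the opponent's mix sets the indifference.
Country 2 indifferent between Y1 and Y2: p·2 + (1−p)·2 = p·0 + (1−p)·3 ⟹ 2 + 0p = 3 + (-3)p ⟹ p = 1/3.
Country 1 indifferent between X1 and X2: q·5 + (1−q)·7 = q·6 + (1−q)·6 ⟹ 7 + (-2)q = 6 + 0q ⟹ q = 1/2.

p = 1/3, q = 1/2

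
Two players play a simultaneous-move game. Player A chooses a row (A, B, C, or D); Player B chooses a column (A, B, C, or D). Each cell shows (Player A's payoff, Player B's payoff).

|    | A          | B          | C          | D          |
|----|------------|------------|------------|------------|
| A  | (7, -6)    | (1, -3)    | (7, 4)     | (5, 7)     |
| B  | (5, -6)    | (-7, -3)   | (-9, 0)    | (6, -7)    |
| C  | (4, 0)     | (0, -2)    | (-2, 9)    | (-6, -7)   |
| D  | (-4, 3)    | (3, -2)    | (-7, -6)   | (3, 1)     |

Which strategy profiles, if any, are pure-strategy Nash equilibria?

None

A profile is a Nash equilibrium when each player is best-responding to the other.
Player A's best responses — vs A: A (payoff 7); vs B: D (payoff 3); vs C: A (payoff 7); vs D: B (payoff 6).
Player B's best responses — vs A: D (payoff 7); vs B: C (payoff 0); vs C: C (payoff 9); vs D: A (payoff 3).
No cell has both players best-responding. For instance, Player A's best reply to D is B, but against B Player B prefers C over D.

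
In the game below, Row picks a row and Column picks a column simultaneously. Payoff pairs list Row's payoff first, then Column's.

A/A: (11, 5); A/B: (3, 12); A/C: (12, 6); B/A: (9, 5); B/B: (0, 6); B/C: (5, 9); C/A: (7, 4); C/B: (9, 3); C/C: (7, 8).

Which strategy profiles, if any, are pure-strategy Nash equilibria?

No pure-strategy Nash equilibrium

A profile is a Nash equilibrium when each player is best-responding to the other.
Row's best responses — vs A: A (payoff 11); vs B: C (payoff 9); vs C: A (payoff 12).
Column's best responses — vs A: B (payoff 12); vs B: C (payoff 9); vs C: C (payoff 8).
No cell has both players best-responding. For instance, Row's best reply to C is A, but against A Column prefers B over C.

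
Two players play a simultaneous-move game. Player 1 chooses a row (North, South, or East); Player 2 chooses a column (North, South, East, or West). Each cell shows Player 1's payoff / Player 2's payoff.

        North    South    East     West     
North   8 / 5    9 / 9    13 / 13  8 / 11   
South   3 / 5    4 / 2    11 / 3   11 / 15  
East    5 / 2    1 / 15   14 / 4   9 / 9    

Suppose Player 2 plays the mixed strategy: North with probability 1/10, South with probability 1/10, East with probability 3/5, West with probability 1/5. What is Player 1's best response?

Compute Player 1's expected payoff from each pure strategy against the given mix.
North: (1/10)·8 + (1/10)·9 + (3/5)·13 + (1/5)·8 = 111/10
South: (1/10)·3 + (1/10)·4 + (3/5)·11 + (1/5)·11 = 19/2
East: (1/10)·5 + (1/10)·1 + (3/5)·14 + (1/5)·9 = 54/5
Highest expected payoff is 111/10, from North.

North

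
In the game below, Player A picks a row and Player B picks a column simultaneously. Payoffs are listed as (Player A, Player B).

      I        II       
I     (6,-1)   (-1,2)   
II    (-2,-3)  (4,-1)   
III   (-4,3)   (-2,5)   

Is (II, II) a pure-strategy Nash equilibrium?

Holding Player B at II: Player A gets 4 from II, versus -1 from I, -2 from III. No profitable deviation for Player A.
Holding Player A at II: Player B gets -1 from II, versus -3 from I. No profitable deviation for Player B either.

Yes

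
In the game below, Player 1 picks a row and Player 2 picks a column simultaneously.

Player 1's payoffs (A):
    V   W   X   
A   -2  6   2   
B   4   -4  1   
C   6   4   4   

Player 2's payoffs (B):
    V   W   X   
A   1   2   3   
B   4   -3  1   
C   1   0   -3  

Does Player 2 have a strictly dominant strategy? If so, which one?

A strategy is strictly dominant if it gives Player 2 a strictly higher payoff than every other strategy, against every choice by the opponent.
V is not dominant: against A, W gives 2 > 1.
W is not dominant: against A, X gives 3 > 2.
X is not dominant: against B, V gives 4 > 1.
No single strategy is best against every opponent action.

None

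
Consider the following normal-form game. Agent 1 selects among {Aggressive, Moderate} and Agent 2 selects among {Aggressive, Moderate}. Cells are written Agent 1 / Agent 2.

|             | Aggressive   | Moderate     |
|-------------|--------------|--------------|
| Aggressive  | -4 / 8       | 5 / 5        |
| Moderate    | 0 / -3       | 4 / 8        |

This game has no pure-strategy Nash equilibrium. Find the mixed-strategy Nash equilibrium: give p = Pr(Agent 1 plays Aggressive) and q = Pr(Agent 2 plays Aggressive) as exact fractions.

In a mixed NE each player is indifferent between their pure strategies, so the opponent's mix sets the indifference.
Agent 2 indifferent between Aggressive and Moderate: p·8 + (1−p)·(-3) = p·5 + (1−p)·8 ⟹ (-3) + 11p = 8 + (-3)p ⟹ p = 11/14.
Agent 1 indifferent between Aggressive and Moderate: q·(-4) + (1−q)·5 = q·0 + (1−q)·4 ⟹ 5 + (-9)q = 4 + (-4)q ⟹ q = 1/5.

p = 11/14, q = 1/5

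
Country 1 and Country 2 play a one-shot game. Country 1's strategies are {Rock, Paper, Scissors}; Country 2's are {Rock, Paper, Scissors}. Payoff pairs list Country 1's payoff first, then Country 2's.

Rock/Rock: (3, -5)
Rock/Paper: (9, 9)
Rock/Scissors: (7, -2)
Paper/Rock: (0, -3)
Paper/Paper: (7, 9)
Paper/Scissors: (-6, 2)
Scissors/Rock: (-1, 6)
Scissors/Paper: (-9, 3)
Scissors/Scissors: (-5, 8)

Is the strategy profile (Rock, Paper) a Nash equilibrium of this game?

Yes

Holding Country 2 at Paper: Country 1 gets 9 from Rock, versus 7 from Paper, -9 from Scissors. No profitable deviation for Country 1.
Holding Country 1 at Rock: Country 2 gets 9 from Paper, versus -5 from Rock, -2 from Scissors. No profitable deviation for Country 2 either.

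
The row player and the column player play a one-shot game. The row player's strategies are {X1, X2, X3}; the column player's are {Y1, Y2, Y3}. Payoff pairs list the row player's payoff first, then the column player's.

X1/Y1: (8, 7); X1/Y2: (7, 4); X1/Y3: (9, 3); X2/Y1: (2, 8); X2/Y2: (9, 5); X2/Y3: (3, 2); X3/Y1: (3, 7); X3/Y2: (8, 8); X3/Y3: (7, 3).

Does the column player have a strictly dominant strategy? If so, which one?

A strategy is strictly dominant if it gives the column player a strictly higher payoff than every other strategy, against every choice by the opponent.
Y1 is not dominant: against X3, Y2 gives 8 > 7.
Y2 is not dominant: against X1, Y1 gives 7 > 4.
Y3 is not dominant: against X1, Y1 gives 7 > 3.
No single strategy is best against every opponent action.

None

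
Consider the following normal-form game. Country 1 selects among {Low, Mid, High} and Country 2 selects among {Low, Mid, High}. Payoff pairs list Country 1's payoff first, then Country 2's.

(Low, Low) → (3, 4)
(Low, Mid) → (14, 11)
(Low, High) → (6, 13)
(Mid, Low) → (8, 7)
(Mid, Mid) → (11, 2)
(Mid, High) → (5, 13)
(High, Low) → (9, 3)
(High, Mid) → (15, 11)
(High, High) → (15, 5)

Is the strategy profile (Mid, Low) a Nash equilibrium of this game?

Holding Country 2 at Low: Country 1 gets 8 from Mid but could get 9 by switching to High. Country 1 has a profitable deviation.

No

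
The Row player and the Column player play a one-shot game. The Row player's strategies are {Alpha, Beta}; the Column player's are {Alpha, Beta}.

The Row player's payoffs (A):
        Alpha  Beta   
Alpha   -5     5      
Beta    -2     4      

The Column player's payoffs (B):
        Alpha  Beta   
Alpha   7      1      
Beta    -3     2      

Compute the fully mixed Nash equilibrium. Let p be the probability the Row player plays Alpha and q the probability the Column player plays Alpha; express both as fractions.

In a mixed NE each player is indifferent between their pure strategies, so the opponent's mix sets the indifference.
The Column player indifferent between Alpha and Beta: p·7 + (1−p)·(-3) = p·1 + (1−p)·2 ⟹ (-3) + 10p = 2 + (-1)p ⟹ p = 5/11.
The Row player indifferent between Alpha and Beta: q·(-5) + (1−q)·5 = q·(-2) + (1−q)·4 ⟹ 5 + (-10)q = 4 + (-6)q ⟹ q = 1/4.

p = 5/11, q = 1/4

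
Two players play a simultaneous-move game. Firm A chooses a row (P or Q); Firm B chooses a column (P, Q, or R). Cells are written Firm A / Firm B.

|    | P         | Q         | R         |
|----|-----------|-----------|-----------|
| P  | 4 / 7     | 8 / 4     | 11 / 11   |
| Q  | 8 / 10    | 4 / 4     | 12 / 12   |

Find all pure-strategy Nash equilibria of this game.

(Q, R)

Find each player's best response to every opponent strategy; NE are the intersections.
Firm A's best responses — vs P: Q (payoff 8); vs Q: P (payoff 8); vs R: Q (payoff 12).
Firm B's best responses — vs P: R (payoff 11); vs Q: R (payoff 12).
The only mutual best response is (Q, R); neither player gains by switching there.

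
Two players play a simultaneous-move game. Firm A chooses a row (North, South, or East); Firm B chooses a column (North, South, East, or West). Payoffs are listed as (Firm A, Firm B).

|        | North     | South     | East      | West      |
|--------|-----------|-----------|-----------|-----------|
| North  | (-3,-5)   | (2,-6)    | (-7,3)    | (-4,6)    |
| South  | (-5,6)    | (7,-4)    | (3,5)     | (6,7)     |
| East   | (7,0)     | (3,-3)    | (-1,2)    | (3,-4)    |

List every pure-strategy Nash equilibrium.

(South, West)

Find each player's best response to every opponent strategy; NE are the intersections.
Firm A's best responses — vs North: East (payoff 7); vs South: South (payoff 7); vs East: South (payoff 3); vs West: South (payoff 6).
Firm B's best responses — vs North: West (payoff 6); vs South: West (payoff 7); vs East: East (payoff 2).
The only mutual best response is (South, West); neither player gains by switching there.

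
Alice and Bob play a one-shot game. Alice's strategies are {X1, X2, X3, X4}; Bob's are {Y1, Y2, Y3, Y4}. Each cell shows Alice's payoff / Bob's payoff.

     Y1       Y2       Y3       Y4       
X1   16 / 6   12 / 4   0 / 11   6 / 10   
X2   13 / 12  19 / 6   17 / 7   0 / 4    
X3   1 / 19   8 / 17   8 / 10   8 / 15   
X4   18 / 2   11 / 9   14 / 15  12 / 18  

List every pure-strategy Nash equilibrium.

Check mutual best responses: a cell is a NE iff neither player can gain by unilaterally deviating.
Alice's best responses — vs Y1: X4 (payoff 18); vs Y2: X2 (payoff 19); vs Y3: X2 (payoff 17); vs Y4: X4 (payoff 12).
Bob's best responses — vs X1: Y3 (payoff 11); vs X2: Y1 (payoff 12); vs X3: Y1 (payoff 19); vs X4: Y4 (payoff 18).
The only mutual best response is (X4, Y4); neither player gains by switching there.

(X4, Y4)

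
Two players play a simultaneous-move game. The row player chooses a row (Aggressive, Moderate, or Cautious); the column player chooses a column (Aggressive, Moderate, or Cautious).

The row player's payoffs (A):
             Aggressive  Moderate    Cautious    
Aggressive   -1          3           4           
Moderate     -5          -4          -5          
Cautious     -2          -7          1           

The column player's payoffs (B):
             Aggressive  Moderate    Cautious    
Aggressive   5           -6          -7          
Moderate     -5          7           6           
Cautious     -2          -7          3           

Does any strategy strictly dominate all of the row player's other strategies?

Check whether one of the row player's strategies beats all alternatives regardless of what the opponent does.
Aggressive strictly dominates: vs Aggressive: -1 > each of {-5, -2}; vs Moderate: 3 > each of {-4, -7}; vs Cautious: 4 > each of {-5, 1}.

Aggressive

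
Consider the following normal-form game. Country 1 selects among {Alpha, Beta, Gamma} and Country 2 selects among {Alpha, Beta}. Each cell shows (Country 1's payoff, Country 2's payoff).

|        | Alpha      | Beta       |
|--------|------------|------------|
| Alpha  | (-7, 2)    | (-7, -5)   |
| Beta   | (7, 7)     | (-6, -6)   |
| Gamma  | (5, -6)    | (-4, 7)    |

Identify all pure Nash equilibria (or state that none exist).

(Beta, Alpha) and (Gamma, Beta)

A profile is a Nash equilibrium when each player is best-responding to the other.
Country 1's best responses — vs Alpha: Beta (payoff 7); vs Beta: Gamma (payoff -4).
Country 2's best responses — vs Alpha: Alpha (payoff 2); vs Beta: Alpha (payoff 7); vs Gamma: Beta (payoff 7).
Mutual best responses occur at (Beta, Alpha) and (Gamma, Beta); at each, neither player gains by switching.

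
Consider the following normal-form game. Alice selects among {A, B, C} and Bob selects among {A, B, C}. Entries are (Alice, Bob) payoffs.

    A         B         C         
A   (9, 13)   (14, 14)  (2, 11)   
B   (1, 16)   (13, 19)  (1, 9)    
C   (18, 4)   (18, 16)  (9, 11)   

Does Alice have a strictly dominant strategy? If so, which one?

C

A strategy is strictly dominant if it gives Alice a strictly higher payoff than every other strategy, against every choice by the opponent.
C strictly dominates: vs A: 18 > each of {9, 1}; vs B: 18 > each of {14, 13}; vs C: 9 > each of {2, 1}.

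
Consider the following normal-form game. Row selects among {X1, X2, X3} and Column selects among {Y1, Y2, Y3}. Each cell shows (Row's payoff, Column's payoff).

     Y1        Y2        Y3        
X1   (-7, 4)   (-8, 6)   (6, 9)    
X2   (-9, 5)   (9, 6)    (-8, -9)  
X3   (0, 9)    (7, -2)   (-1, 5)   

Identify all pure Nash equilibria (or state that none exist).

(X1, Y3), (X2, Y2), and (X3, Y1)

A profile is a Nash equilibrium when each player is best-responding to the other.
Row's best responses — vs Y1: X3 (payoff 0); vs Y2: X2 (payoff 9); vs Y3: X1 (payoff 6).
Column's best responses — vs X1: Y3 (payoff 9); vs X2: Y2 (payoff 6); vs X3: Y1 (payoff 9).
Mutual best responses occur at (X1, Y3), (X2, Y2), and (X3, Y1); at each, neither player gains by switching.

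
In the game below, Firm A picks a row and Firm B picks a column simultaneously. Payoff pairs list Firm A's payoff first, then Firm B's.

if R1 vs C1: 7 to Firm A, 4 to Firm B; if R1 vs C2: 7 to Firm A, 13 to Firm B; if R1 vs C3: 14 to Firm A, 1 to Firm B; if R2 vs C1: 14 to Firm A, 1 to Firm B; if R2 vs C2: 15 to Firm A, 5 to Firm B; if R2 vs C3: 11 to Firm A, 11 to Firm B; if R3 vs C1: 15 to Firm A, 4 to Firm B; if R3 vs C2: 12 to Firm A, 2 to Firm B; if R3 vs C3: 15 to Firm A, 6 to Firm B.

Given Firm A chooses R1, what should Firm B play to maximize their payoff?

With Firm A fixed at R1, Firm B's payoffs are: C1 → 4, C2 → 13, C3 → 1.
The maximum is 13, achieved by C2.

C2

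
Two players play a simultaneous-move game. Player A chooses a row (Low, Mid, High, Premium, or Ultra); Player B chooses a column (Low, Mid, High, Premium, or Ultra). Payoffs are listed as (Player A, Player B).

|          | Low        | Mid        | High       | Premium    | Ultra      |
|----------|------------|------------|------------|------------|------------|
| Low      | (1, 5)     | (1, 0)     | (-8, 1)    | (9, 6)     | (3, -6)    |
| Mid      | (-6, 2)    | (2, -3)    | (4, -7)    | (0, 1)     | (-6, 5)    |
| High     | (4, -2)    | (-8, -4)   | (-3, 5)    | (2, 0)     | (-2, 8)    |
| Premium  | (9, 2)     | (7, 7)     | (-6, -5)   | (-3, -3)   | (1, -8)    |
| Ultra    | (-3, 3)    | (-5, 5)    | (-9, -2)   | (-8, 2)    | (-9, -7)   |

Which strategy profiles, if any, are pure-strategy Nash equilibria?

(Low, Premium) and (Premium, Mid)

A profile is a Nash equilibrium when each player is best-responding to the other.
Player A's best responses — vs Low: Premium (payoff 9); vs Mid: Premium (payoff 7); vs High: Mid (payoff 4); vs Premium: Low (payoff 9); vs Ultra: Low (payoff 3).
Player B's best responses — vs Low: Premium (payoff 6); vs Mid: Ultra (payoff 5); vs High: Ultra (payoff 8); vs Premium: Mid (payoff 7); vs Ultra: Mid (payoff 5).
Mutual best responses occur at (Low, Premium) and (Premium, Mid); at each, neither player gains by switching.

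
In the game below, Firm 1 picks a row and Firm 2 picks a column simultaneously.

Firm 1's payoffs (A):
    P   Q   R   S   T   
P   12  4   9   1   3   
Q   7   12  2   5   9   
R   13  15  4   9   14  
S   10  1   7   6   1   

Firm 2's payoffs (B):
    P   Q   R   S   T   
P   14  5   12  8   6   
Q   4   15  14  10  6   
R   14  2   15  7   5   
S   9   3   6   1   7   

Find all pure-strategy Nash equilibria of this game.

None

Check mutual best responses: a cell is a NE iff neither player can gain by unilaterally deviating.
Firm 1's best responses — vs P: R (payoff 13); vs Q: R (payoff 15); vs R: P (payoff 9); vs S: R (payoff 9); vs T: R (payoff 14).
Firm 2's best responses — vs P: P (payoff 14); vs Q: Q (payoff 15); vs R: R (payoff 15); vs S: P (payoff 9).
No cell has both players best-responding. For instance, Firm 1's best reply to P is R, but against R Firm 2 prefers R over P.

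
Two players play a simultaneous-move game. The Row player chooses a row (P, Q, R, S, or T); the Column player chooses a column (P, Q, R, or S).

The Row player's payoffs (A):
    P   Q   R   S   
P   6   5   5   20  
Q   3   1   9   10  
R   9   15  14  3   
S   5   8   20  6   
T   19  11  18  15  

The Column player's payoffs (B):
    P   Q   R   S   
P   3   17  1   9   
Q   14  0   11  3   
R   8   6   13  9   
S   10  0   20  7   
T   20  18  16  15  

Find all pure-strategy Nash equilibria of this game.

A profile is a Nash equilibrium when each player is best-responding to the other.
The Row player's best responses — vs P: T (payoff 19); vs Q: R (payoff 15); vs R: S (payoff 20); vs S: P (payoff 20).
The Column player's best responses — vs P: Q (payoff 17); vs Q: P (payoff 14); vs R: R (payoff 13); vs S: R (payoff 20); vs T: P (payoff 20).
Mutual best responses occur at (S, R) and (T, P); at each, neither player gains by switching.

(S, R) and (T, P)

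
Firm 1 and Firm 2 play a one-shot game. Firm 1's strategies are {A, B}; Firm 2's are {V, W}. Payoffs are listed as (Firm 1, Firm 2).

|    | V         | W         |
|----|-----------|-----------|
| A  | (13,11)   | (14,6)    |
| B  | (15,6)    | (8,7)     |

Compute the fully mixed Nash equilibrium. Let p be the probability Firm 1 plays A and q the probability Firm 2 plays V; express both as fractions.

p = 1/6, q = 3/4

In a mixed NE each player is indifferent between their pure strategies, so the opponent's mix sets the indifference.
Firm 2 indifferent between V and W: p·11 + (1−p)·6 = p·6 + (1−p)·7 ⟹ 6 + 5p = 7 + (-1)p ⟹ p = 1/6.
Firm 1 indifferent between A and B: q·13 + (1−q)·14 = q·15 + (1−q)·8 ⟹ 14 + (-1)q = 8 + 7q ⟹ q = 3/4.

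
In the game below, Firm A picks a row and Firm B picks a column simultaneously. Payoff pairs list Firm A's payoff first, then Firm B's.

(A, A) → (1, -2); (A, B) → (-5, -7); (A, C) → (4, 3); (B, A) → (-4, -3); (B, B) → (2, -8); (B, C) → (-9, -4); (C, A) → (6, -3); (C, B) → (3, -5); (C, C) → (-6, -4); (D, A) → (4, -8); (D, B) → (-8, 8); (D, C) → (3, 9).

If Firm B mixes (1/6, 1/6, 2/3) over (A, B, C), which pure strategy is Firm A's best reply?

Firm A's best reply maximizes expected payoff against the mix.
A: (1/6)·1 + (1/6)·(-5) + (2/3)·4 = 2
B: (1/6)·(-4) + (1/6)·2 + (2/3)·(-9) = -19/3
C: (1/6)·6 + (1/6)·3 + (2/3)·(-6) = -5/2
D: (1/6)·4 + (1/6)·(-8) + (2/3)·3 = 4/3
Highest expected payoff is 2, from A.

A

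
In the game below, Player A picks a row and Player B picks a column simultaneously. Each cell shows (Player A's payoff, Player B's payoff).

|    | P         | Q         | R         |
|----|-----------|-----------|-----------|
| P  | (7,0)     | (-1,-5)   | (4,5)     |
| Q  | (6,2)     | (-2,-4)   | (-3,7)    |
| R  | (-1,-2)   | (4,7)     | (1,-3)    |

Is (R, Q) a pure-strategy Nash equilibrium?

Yes

Holding Player B at Q: Player A gets 4 from R, versus -1 from P, -2 from Q. No profitable deviation for Player A.
Holding Player A at R: Player B gets 7 from Q, versus -2 from P, -3 from R. No profitable deviation for Player B either.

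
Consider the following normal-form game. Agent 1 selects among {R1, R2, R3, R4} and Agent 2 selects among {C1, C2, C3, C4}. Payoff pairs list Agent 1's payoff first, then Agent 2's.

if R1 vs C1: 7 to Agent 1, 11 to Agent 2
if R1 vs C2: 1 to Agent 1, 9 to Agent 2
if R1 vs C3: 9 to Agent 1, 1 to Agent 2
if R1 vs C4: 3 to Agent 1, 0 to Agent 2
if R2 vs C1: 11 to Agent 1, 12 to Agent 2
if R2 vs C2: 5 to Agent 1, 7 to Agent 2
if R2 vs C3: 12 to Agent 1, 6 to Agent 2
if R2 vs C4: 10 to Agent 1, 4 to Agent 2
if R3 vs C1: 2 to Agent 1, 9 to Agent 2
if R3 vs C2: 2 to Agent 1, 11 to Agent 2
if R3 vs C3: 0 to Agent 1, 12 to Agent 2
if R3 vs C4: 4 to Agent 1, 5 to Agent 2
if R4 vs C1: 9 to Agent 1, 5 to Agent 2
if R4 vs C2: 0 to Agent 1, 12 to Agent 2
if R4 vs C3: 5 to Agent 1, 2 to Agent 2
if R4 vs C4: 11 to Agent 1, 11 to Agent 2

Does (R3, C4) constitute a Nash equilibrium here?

Holding Agent 2 at C4: Agent 1 gets 4 from R3 but could get 11 by switching to R4. Agent 1 has a profitable deviation.

No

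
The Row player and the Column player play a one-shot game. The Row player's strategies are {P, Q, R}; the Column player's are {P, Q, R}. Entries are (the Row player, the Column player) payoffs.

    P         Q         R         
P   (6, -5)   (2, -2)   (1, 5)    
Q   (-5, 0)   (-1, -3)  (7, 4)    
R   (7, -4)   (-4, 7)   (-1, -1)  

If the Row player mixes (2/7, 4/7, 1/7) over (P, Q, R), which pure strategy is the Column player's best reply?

R

The Column player's best reply maximizes expected payoff against the mix.
P: (2/7)·(-5) + (4/7)·0 + (1/7)·(-4) = -2
Q: (2/7)·(-2) + (4/7)·(-3) + (1/7)·7 = -9/7
R: (2/7)·5 + (4/7)·4 + (1/7)·(-1) = 25/7
Highest expected payoff is 25/7, from R.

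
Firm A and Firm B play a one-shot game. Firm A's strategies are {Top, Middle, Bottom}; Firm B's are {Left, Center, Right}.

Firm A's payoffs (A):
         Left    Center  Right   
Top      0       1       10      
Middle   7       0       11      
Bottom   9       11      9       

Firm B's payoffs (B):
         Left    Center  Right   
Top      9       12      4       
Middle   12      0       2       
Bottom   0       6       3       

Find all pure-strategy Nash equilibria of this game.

A profile is a Nash equilibrium when each player is best-responding to the other.
Firm A's best responses — vs Left: Bottom (payoff 9); vs Center: Bottom (payoff 11); vs Right: Middle (payoff 11).
Firm B's best responses — vs Top: Center (payoff 12); vs Middle: Left (payoff 12); vs Bottom: Center (payoff 6).
The only mutual best response is (Bottom, Center); neither player gains by switching there.

(Bottom, Center)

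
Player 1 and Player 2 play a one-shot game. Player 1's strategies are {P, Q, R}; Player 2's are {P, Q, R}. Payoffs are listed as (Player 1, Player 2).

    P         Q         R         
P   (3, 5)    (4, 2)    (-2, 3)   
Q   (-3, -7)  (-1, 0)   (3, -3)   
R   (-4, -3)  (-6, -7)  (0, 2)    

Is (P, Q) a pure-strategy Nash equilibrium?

No

Holding Player 2 at Q: Player 1 gets 4 from P, versus -1 from Q, -6 from R. No profitable deviation for Player 1.
Holding Player 1 at P: Player 2 gets 2 from Q but could get 5 by switching to P. Player 2 has a profitable deviation.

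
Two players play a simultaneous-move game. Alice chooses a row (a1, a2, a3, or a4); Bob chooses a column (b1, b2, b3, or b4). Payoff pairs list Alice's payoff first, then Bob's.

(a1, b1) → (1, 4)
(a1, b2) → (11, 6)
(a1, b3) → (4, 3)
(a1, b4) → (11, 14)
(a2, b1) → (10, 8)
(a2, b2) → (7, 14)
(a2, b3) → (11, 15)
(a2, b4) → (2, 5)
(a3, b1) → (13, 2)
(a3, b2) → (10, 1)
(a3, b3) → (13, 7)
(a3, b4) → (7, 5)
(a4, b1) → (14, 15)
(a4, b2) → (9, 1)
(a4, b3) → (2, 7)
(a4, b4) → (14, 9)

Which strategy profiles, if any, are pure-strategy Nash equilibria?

(a3, b3) and (a4, b1)

Check mutual best responses: a cell is a NE iff neither player can gain by unilaterally deviating.
Alice's best responses — vs b1: a4 (payoff 14); vs b2: a1 (payoff 11); vs b3: a3 (payoff 13); vs b4: a4 (payoff 14).
Bob's best responses — vs a1: b4 (payoff 14); vs a2: b3 (payoff 15); vs a3: b3 (payoff 7); vs a4: b1 (payoff 15).
Mutual best responses occur at (a3, b3) and (a4, b1); at each, neither player gains by switching.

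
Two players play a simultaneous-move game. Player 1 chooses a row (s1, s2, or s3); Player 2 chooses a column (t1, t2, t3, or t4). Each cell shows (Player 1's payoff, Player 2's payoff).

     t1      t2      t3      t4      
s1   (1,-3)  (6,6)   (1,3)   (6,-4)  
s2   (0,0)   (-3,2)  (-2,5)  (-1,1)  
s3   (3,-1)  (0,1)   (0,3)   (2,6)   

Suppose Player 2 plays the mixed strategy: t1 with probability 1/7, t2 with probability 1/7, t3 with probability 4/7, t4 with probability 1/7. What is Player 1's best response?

s1

Player 1's best reply maximizes expected payoff against the mix.
s1: (1/7)·1 + (1/7)·6 + (4/7)·1 + (1/7)·6 = 17/7
s2: (1/7)·0 + (1/7)·(-3) + (4/7)·(-2) + (1/7)·(-1) = -12/7
s3: (1/7)·3 + (1/7)·0 + (4/7)·0 + (1/7)·2 = 5/7
Highest expected payoff is 17/7, from s1.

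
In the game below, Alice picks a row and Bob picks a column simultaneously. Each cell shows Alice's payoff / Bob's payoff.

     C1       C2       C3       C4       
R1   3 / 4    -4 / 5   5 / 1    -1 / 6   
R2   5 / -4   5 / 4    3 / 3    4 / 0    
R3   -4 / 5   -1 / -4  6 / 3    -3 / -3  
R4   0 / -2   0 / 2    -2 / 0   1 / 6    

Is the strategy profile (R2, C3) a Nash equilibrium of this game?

No

Holding Bob at C3: Alice gets 3 from R2 but could get 6 by switching to R3. Alice has a profitable deviation.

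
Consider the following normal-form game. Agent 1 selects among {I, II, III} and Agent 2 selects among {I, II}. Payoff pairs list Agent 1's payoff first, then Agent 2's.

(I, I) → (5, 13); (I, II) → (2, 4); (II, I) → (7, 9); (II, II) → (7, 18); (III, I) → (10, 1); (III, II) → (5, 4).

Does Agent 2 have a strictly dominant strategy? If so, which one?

No strictly dominant strategy

Check whether one of Agent 2's strategies beats all alternatives regardless of what the opponent does.
I is not dominant: against II, II gives 18 > 9.
II is not dominant: against I, I gives 13 > 4.
No single strategy is best against every opponent action.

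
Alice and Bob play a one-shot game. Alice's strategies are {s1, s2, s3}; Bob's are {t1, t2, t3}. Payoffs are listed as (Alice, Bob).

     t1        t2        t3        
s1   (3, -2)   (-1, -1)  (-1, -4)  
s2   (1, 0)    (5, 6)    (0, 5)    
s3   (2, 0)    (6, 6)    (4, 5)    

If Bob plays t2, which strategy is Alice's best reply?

With Bob fixed at t2, Alice's payoffs are: s1 → -1, s2 → 5, s3 → 6.
The maximum is 6, achieved by s3.

s3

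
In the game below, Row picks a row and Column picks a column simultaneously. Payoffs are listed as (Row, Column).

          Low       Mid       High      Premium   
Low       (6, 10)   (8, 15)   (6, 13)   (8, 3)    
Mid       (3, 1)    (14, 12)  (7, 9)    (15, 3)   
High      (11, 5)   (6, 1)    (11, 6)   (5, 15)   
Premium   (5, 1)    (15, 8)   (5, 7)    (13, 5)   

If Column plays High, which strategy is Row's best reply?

With Column fixed at High, Row's payoffs are: Low → 6, Mid → 7, High → 11, Premium → 5.
The maximum is 11, achieved by High.

High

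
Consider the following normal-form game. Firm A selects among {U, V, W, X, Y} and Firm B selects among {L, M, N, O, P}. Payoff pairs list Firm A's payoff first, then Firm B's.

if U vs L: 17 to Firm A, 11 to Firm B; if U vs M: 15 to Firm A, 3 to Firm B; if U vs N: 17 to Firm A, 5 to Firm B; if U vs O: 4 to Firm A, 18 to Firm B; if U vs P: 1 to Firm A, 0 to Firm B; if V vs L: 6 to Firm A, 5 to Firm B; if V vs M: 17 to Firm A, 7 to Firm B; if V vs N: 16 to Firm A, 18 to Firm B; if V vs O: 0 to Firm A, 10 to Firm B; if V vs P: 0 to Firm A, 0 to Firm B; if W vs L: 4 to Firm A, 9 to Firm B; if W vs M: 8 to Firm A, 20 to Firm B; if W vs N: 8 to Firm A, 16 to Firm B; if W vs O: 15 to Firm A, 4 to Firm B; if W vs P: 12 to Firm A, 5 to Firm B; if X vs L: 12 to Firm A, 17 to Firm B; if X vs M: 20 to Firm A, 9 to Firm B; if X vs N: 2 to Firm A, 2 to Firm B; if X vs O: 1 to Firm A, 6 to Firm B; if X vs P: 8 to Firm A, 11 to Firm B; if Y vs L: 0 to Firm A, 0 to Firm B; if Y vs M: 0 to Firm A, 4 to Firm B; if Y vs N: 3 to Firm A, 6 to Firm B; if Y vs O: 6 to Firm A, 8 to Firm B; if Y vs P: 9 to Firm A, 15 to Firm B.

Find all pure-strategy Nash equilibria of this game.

There is no pure-strategy Nash equilibrium

Find each player's best response to every opponent strategy; NE are the intersections.
Firm A's best responses — vs L: U (payoff 17); vs M: X (payoff 20); vs N: U (payoff 17); vs O: W (payoff 15); vs P: W (payoff 12).
Firm B's best responses — vs U: O (payoff 18); vs V: N (payoff 18); vs W: M (payoff 20); vs X: L (payoff 17); vs Y: P (payoff 15).
No cell has both players best-responding. For instance, Firm A's best reply to L is U, but against U Firm B prefers O over L.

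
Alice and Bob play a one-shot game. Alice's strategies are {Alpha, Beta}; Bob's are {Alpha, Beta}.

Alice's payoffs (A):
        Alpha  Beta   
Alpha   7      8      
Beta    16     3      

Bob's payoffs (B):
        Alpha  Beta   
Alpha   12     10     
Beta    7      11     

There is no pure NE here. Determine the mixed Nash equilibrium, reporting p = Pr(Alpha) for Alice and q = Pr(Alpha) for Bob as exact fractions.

p = 2/3, q = 5/14

In a mixed NE each player is indifferent between their pure strategies, so the opponent's mix sets the indifference.
Bob indifferent between Alpha and Beta: p·12 + (1−p)·7 = p·10 + (1−p)·11 ⟹ 7 + 5p = 11 + (-1)p ⟹ p = 2/3.
Alice indifferent between Alpha and Beta: q·7 + (1−q)·8 = q·16 + (1−q)·3 ⟹ 8 + (-1)q = 3 + 13q ⟹ q = 5/14.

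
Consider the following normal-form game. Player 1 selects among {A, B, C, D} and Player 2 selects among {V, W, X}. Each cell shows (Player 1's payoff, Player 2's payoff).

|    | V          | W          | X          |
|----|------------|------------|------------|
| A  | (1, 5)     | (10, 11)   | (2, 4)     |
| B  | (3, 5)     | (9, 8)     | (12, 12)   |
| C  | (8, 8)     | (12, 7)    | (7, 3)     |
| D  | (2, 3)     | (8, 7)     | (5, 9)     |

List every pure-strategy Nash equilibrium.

A profile is a Nash equilibrium when each player is best-responding to the other.
Player 1's best responses — vs V: C (payoff 8); vs W: C (payoff 12); vs X: B (payoff 12).
Player 2's best responses — vs A: W (payoff 11); vs B: X (payoff 12); vs C: V (payoff 8); vs D: X (payoff 9).
Mutual best responses occur at (B, X) and (C, V); at each, neither player gains by switching.

(B, X) and (C, V)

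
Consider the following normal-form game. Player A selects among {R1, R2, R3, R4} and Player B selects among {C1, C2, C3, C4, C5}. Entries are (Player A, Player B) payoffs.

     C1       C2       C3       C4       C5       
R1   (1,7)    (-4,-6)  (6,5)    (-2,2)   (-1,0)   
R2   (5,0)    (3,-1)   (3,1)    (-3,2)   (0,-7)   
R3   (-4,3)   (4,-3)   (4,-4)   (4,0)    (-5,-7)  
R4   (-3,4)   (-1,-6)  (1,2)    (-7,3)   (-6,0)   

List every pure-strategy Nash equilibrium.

No pure-strategy Nash equilibrium

Find each player's best response to every opponent strategy; NE are the intersections.
Player A's best responses — vs C1: R2 (payoff 5); vs C2: R3 (payoff 4); vs C3: R1 (payoff 6); vs C4: R3 (payoff 4); vs C5: R2 (payoff 0).
Player B's best responses — vs R1: C1 (payoff 7); vs R2: C4 (payoff 2); vs R3: C1 (payoff 3); vs R4: C1 (payoff 4).
No cell has both players best-responding. For instance, Player A's best reply to C3 is R1, but against R1 Player B prefers C1 over C3.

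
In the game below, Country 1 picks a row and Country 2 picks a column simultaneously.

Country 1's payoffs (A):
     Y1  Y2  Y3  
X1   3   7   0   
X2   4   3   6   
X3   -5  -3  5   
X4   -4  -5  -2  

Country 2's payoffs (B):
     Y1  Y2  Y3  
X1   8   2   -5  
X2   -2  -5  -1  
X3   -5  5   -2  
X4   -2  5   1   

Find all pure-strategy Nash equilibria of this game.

Find each player's best response to every opponent strategy; NE are the intersections.
Country 1's best responses — vs Y1: X2 (payoff 4); vs Y2: X1 (payoff 7); vs Y3: X2 (payoff 6).
Country 2's best responses — vs X1: Y1 (payoff 8); vs X2: Y3 (payoff -1); vs X3: Y2 (payoff 5); vs X4: Y2 (payoff 5).
The only mutual best response is (X2, Y3); neither player gains by switching there.

(X2, Y3)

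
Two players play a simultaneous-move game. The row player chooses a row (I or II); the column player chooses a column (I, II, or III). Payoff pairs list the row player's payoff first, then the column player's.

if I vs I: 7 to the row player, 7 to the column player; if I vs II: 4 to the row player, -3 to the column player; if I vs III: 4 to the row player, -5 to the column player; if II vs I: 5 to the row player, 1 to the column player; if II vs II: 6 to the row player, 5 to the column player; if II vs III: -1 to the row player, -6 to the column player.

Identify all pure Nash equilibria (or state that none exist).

(I, I) and (II, II)

Check mutual best responses: a cell is a NE iff neither player can gain by unilaterally deviating.
The row player's best responses — vs I: I (payoff 7); vs II: II (payoff 6); vs III: I (payoff 4).
The column player's best responses — vs I: I (payoff 7); vs II: II (payoff 5).
Mutual best responses occur at (I, I) and (II, II); at each, neither player gains by switching.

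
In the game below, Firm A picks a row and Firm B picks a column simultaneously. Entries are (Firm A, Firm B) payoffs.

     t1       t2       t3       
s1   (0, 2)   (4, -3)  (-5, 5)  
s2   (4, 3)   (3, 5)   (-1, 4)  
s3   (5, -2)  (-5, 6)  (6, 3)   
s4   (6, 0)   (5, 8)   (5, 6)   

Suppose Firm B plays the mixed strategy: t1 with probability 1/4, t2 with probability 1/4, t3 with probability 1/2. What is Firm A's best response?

s4

Compute Firm A's expected payoff from each pure strategy against the given mix.
s1: (1/4)·0 + (1/4)·4 + (1/2)·(-5) = -3/2
s2: (1/4)·4 + (1/4)·3 + (1/2)·(-1) = 5/4
s3: (1/4)·5 + (1/4)·(-5) + (1/2)·6 = 3
s4: (1/4)·6 + (1/4)·5 + (1/2)·5 = 21/4
Highest expected payoff is 21/4, from s4.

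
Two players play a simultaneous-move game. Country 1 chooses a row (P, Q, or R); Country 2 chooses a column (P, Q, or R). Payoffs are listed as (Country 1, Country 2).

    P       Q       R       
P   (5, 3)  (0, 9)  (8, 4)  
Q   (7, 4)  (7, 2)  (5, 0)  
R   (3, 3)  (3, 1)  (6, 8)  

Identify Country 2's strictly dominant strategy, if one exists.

None

Check whether one of Country 2's strategies beats all alternatives regardless of what the opponent does.
P is not dominant: against P, Q gives 9 > 3.
Q is not dominant: against Q, P gives 4 > 2.
R is not dominant: against P, Q gives 9 > 4.
No single strategy is best against every opponent action.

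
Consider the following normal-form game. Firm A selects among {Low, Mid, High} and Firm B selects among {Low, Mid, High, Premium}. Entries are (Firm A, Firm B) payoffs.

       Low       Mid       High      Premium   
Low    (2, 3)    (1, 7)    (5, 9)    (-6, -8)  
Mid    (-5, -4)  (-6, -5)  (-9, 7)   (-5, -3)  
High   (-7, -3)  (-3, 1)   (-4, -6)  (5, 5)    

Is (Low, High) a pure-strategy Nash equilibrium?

Holding Firm B at High: Firm A gets 5 from Low, versus -9 from Mid, -4 from High. No profitable deviation for Firm A.
Holding Firm A at Low: Firm B gets 9 from High, versus 3 from Low, 7 from Mid, -8 from Premium. No profitable deviation for Firm B either.

Yes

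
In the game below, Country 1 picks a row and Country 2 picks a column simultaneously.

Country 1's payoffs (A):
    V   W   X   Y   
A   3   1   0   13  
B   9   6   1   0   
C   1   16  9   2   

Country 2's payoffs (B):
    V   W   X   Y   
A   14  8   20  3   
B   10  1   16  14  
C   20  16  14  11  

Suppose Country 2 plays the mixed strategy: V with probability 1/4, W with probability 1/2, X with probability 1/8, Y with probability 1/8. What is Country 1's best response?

Country 1's best reply maximizes expected payoff against the mix.
A: (1/4)·3 + (1/2)·1 + (1/8)·0 + (1/8)·13 = 23/8
B: (1/4)·9 + (1/2)·6 + (1/8)·1 + (1/8)·0 = 43/8
C: (1/4)·1 + (1/2)·16 + (1/8)·9 + (1/8)·2 = 77/8
Highest expected payoff is 77/8, from C.

C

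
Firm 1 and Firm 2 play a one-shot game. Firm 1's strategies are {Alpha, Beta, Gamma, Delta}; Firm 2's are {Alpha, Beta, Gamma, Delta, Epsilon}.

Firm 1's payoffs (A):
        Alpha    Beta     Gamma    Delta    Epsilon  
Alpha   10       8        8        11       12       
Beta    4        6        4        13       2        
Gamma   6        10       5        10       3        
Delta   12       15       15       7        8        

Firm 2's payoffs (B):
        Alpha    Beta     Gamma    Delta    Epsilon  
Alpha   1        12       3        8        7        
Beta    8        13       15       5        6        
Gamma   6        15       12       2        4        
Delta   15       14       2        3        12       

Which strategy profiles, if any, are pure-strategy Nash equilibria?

(Delta, Alpha)

Check mutual best responses: a cell is a NE iff neither player can gain by unilaterally deviating.
Firm 1's best responses — vs Alpha: Delta (payoff 12); vs Beta: Delta (payoff 15); vs Gamma: Delta (payoff 15); vs Delta: Beta (payoff 13); vs Epsilon: Alpha (payoff 12).
Firm 2's best responses — vs Alpha: Beta (payoff 12); vs Beta: Gamma (payoff 15); vs Gamma: Beta (payoff 15); vs Delta: Alpha (payoff 15).
The only mutual best response is (Delta, Alpha); neither player gains by switching there.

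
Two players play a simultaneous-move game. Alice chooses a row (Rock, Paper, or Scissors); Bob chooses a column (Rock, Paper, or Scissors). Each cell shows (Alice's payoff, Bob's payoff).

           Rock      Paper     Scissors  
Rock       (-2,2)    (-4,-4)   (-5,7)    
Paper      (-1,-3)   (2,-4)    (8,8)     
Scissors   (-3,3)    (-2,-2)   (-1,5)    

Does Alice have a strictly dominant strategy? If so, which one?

Paper

A strategy is strictly dominant if it gives Alice a strictly higher payoff than every other strategy, against every choice by the opponent.
Paper strictly dominates: vs Rock: -1 > each of {-2, -3}; vs Paper: 2 > each of {-4, -2}; vs Scissors: 8 > each of {-5, -1}.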